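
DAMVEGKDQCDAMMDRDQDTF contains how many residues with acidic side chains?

The acidic residues are Asp (D) and Glu (E), whose side chains end in a carboxylate group.
Matching residues: D1, E5, D8, D11, D15, D17, D19.

7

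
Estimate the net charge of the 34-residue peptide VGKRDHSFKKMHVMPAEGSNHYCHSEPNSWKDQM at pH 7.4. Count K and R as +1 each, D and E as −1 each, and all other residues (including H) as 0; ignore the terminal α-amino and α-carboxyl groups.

Positive (K, R): K3, R4, K9, K10, K31 → +5.
Negative (D, E): D5, E17, E26, D32 → −4.
Net charge = (+5) + (−4) = +1.

+1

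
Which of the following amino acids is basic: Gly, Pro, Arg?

The basic amino acids are Lys (K), Arg (R), and His (H).
Of the listed options, only Arg belongs to this group.

Arg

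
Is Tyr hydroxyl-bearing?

The –OH-bearing residues are Ser, Thr (aliphatic alcohols), and Tyr (phenol).
Tyrosine is in this group.

Yes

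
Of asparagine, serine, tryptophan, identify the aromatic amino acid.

tryptophan

The aromatic amino acids are Phe (F, benzyl), Trp (W, indole), and Tyr (Y, phenol).
Of the listed options, only tryptophan belongs to this group.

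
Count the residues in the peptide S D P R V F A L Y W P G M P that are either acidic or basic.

Acidic: D, E. Basic: H, K, R.
Acidic residues here: D2 (1).
Basic residues here: R4 (1).
The two groups share no amino acid, so total = 1 + 1 = 2.

2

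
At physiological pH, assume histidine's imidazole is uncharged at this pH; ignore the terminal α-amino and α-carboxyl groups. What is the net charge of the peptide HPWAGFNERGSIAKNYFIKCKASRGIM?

+4

Near pH 7.4, K and R contribute +1 each, D and E contribute −1 each, and every other side chain (His included, as stated) is uncharged.
Positive (K, R): R9, K14, K19, K21, R24 → +5.
Negative (D, E): E8 → −1.
Net charge = (+5) + (−1) = +4.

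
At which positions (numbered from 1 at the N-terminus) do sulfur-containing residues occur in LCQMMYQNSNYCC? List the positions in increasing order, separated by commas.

Only Cys (C) and Met (M) have a sulfur atom in the side chain.
Matching residues: C2, M4, M5, C12, C13.

2, 4, 5, 12, 13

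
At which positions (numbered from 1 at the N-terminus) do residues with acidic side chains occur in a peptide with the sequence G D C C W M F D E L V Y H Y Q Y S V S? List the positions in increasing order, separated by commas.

2, 8, 9

Only D (aspartate) and E (glutamate) carry a side-chain carboxylic acid.
Matching residues: D2, D8, E9.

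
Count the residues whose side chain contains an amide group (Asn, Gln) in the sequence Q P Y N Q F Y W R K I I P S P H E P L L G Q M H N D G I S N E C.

6

Matching residues: Q1, N4, Q5, Q22, N25, N30.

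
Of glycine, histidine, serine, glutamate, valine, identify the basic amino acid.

histidine

The basic amino acids are Lys (K), Arg (R), and His (H).
Of the listed options, only histidine belongs to this group.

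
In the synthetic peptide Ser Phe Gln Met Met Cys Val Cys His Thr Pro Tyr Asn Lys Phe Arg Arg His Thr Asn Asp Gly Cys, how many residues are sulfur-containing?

5

Only Cys (C) and Met (M) have a sulfur atom in the side chain.
Matching residues: Met4, Met5, Cys6, Cys8, Cys23.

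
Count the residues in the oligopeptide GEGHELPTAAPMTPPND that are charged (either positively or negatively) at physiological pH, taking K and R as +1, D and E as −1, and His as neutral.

Charged side chains at pH ~7.4: K, R (positive); D, E (negative).
Matching residues: E2, E5, D17.

3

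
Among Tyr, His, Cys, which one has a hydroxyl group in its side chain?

Serine (S), threonine (T), and tyrosine (Y) each carry a hydroxyl group on the side chain.
Of the listed options, only Tyr belongs to this group.

Tyr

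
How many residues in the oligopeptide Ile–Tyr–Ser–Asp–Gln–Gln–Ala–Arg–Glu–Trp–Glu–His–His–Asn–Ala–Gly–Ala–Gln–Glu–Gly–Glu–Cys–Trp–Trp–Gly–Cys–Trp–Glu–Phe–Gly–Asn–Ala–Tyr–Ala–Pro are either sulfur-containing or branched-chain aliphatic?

3

Sulfur-containing: C, M. Branched-chain aliphatic: I, L, V.
Sulfur-containing residues here: Cys22, Cys26 (2).
Branched-chain aliphatic residues here: Ile1 (1).
The two groups share no amino acid, so total = 2 + 1 = 3.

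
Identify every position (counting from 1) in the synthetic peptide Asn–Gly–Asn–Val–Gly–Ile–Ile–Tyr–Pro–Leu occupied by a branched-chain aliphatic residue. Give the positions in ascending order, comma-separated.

The BCAAs are Val, Leu, and Ile — aliphatic side chains with a branch point.
Matching residues: Val4, Ile6, Ile7, Leu10.

4, 6, 7, 10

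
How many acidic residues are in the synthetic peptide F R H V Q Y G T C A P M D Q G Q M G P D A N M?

Aspartate (D) and glutamate (E) have carboxylic-acid side chains and are the acidic amino acids.
Matching residues: D13, D20.

2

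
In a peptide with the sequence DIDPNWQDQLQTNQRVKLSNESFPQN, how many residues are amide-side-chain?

Only N (asparagine) and Q (glutamine) carry a side-chain carboxamide.
Matching residues: N5, Q7, Q9, Q11, N13, Q14, N20, Q25, N26.

9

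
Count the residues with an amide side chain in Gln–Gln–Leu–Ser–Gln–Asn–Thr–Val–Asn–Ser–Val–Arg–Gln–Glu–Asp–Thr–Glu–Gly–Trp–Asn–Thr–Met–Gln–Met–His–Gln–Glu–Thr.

9

The amide-side-chain residues are Asn (N) and Gln (Q).
Matching residues: Gln1, Gln2, Gln5, Asn6, Asn9, Gln13, Asn20, Gln23, Gln26.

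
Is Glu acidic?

Only D (aspartate) and E (glutamate) carry a side-chain carboxylic acid.
Glutamate is in this group.

Yes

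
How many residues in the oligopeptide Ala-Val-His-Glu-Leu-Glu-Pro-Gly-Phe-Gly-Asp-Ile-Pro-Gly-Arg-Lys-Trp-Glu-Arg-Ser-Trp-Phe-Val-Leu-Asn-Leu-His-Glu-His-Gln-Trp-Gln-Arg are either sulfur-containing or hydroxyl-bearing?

Sulfur-containing: C, M. Hydroxyl-bearing: S, T, Y.
Sulfur-containing residues here: none (0).
Hydroxyl-bearing residues here: Ser20 (1).
The two groups share no amino acid, so total = 0 + 1 = 1.

1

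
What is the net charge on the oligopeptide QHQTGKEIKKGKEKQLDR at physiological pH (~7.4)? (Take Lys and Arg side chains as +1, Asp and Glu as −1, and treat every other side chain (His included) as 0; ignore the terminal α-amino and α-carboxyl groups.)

+3

Positive (K, R): K6, K9, K10, K12, K14, R18 → +6.
Negative (D, E): E7, E13, D17 → −3.
Net charge = (+6) + (−3) = +3.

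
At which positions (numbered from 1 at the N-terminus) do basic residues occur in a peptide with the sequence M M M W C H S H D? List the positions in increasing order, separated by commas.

Lysine (K), arginine (R), and histidine (H) have basic, nitrogen-containing side chains.
Matching residues: H6, H8.

6, 8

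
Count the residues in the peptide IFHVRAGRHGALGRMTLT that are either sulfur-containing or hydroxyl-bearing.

Sulfur-containing: C, M. Hydroxyl-bearing: S, T, Y.
Sulfur-containing residues here: M15 (1).
Hydroxyl-bearing residues here: T16, T18 (2).
The two groups share no amino acid, so total = 1 + 2 = 3.

3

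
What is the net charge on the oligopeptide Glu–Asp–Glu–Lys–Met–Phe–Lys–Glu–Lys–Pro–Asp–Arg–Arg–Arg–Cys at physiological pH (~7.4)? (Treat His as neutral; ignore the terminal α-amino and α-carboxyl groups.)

+1

At pH ~7.4 the Lys and Arg side chains are protonated (+1), the Asp and Glu side chains are deprotonated (−1), and with His taken as neutral all other side chains carry no charge.
Positive (K, R): Lys4, Lys7, Lys9, Arg12, Arg13, Arg14 → +6.
Negative (D, E): Glu1, Asp2, Glu3, Glu8, Asp11 → −5.
Net charge = (+6) + (−5) = +1.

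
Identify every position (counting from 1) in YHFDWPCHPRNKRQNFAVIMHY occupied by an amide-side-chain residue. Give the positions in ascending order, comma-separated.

Matching residues: N11, Q14, N15.

11, 14, 15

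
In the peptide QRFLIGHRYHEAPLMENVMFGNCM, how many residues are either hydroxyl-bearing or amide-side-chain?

Hydroxyl-bearing: S, T, Y. Amide-side-chain: N, Q.
Hydroxyl-bearing residues here: Y9 (1).
Amide-side-chain residues here: Q1, N17, N22 (3).
The two groups share no amino acid, so total = 1 + 3 = 4.

4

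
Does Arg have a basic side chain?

Yes

K, R, and H are the three residues with basic side chains (ε-amine, guanidinium, and imidazole respectively).
Arginine is in this group.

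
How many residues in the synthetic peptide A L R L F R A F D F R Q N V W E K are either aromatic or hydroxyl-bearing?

4

Aromatic: F, W, Y. Hydroxyl-bearing: S, T, Y.
Aromatic residues here: F5, F8, F10, W15 (4).
Hydroxyl-bearing residues here: none (0).
(Y belongs to both groups, but none appear in this sequence.) Total = 4 + 0 = 4.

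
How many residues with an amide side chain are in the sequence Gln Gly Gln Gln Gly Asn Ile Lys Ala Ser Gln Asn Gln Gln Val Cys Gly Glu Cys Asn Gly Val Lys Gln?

The amide-side-chain residues are Asn (N) and Gln (Q).
Matching residues: Gln1, Gln3, Gln4, Asn6, Gln11, Asn12, Gln13, Gln14, Asn20, Gln24.

10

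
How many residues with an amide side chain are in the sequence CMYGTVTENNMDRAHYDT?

2

Asparagine (N) and glutamine (Q) have uncharged amide side chains.
Matching residues: N9, N10.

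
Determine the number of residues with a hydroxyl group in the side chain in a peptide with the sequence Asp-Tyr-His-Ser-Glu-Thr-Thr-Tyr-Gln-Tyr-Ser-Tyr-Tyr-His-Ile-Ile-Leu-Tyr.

10

The –OH-bearing residues are Ser, Thr (aliphatic alcohols), and Tyr (phenol).
Matching residues: Tyr2, Ser4, Thr6, Thr7, Tyr8, Tyr10, Ser11, Tyr12, Tyr13, Tyr18.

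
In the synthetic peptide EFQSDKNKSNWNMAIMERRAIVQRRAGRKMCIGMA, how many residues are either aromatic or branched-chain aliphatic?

6

Aromatic: F, W, Y. Branched-chain aliphatic: I, L, V.
Aromatic residues here: F2, W11 (2).
Branched-chain aliphatic residues here: I15, I21, V22, I32 (4).
The two groups share no amino acid, so total = 2 + 4 = 6.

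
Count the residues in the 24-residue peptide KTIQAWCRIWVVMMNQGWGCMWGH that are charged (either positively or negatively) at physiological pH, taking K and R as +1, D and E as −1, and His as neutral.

2

Charged side chains at pH ~7.4: K, R (positive); D, E (negative).
Matching residues: K1, R8.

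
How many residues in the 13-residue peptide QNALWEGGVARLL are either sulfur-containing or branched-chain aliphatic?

Sulfur-containing: C, M. Branched-chain aliphatic: I, L, V.
Sulfur-containing residues here: none (0).
Branched-chain aliphatic residues here: L4, V9, L12, L13 (4).
The two groups share no amino acid, so total = 0 + 4 = 4.

4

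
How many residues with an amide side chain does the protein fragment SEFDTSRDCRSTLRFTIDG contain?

Asparagine (N) and glutamine (Q) have uncharged amide side chains.
None of the 19 residues belong to this group.

0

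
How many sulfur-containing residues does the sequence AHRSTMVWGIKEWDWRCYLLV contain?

2

The sulfur-bearing residues are cysteine (–SH) and methionine (–S–CH₃).
Matching residues: M6, C17.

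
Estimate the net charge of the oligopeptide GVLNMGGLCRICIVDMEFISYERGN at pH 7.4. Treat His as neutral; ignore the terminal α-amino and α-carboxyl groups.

-1

The side chains ionized at physiological pH are Lys/Arg (+1) and Asp/Glu (−1); with His treated as neutral, nothing else contributes.
Positive (K, R): R10, R23 → +2.
Negative (D, E): D15, E17, E22 → −3.
Net charge = (+2) + (−3) = −1.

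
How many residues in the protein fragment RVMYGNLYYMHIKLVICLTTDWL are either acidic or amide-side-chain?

Acidic: D, E. Amide-side-chain: N, Q.
Acidic residues here: D21 (1).
Amide-side-chain residues here: N6 (1).
The two groups share no amino acid, so total = 1 + 1 = 2.

2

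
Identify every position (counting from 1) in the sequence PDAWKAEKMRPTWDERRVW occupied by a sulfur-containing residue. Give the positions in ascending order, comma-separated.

The sulfur-bearing residues are cysteine (–SH) and methionine (–S–CH₃).
Matching residues: M9.

9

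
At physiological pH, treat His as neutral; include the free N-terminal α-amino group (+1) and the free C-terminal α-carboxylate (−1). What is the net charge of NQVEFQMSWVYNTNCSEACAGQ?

At pH ~7.4 the Lys and Arg side chains are protonated (+1), the Asp and Glu side chains are deprotonated (−1), and with His taken as neutral all other side chains carry no charge.
Positive (K, R): none → +0.
Negative (D, E): E4, E17 → −2.
The N-terminus (+1) and C-terminus (−1) cancel.
Net charge = (+0) + (−2) = −2.

-2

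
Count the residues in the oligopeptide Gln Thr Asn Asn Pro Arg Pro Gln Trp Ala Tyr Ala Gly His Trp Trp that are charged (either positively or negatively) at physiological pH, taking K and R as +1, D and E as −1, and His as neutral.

1

Charged side chains at pH ~7.4: K, R (positive); D, E (negative).
Matching residues: Arg6.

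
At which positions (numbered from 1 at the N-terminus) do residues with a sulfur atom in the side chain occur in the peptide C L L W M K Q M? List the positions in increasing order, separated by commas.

Cysteine (C, thiol) and methionine (M, thioether) are the two sulfur-containing amino acids.
Matching residues: C1, M5, M8.

1, 5, 8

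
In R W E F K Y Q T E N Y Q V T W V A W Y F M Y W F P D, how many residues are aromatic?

Phenylalanine (F), tryptophan (W), and tyrosine (Y) have aromatic ring side chains.
Matching residues: W2, F4, Y6, Y11, W15, W18, Y19, F20, Y22, W23, F24.

11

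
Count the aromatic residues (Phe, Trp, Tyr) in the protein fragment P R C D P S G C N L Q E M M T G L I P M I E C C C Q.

None of the 26 residues belong to this group.

0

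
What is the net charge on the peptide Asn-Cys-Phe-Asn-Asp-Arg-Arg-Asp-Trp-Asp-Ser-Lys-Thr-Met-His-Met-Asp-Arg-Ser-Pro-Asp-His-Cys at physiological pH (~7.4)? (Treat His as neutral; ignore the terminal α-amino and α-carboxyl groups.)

The side chains ionized at physiological pH are Lys/Arg (+1) and Asp/Glu (−1); with His treated as neutral, nothing else contributes.
Positive (K, R): Arg6, Arg7, Lys12, Arg18 → +4.
Negative (D, E): Asp5, Asp8, Asp10, Asp17, Asp21 → −5.
Net charge = (+4) + (−5) = −1.

-1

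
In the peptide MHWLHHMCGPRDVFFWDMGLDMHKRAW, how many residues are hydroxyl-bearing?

Serine (S), threonine (T), and tyrosine (Y) each carry a hydroxyl group on the side chain.
None of the 27 residues belong to this group.

0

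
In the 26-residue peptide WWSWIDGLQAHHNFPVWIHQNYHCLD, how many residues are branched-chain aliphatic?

5

The BCAAs are Val, Leu, and Ile — aliphatic side chains with a branch point.
Matching residues: I5, L8, V16, I18, L25.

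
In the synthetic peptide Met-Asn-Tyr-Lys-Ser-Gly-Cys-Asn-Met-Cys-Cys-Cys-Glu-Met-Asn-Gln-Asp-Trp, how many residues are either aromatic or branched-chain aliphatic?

2

Aromatic: F, W, Y. Branched-chain aliphatic: I, L, V.
Aromatic residues here: Tyr3, Trp18 (2).
Branched-chain aliphatic residues here: none (0).
The two groups share no amino acid, so total = 2 + 0 = 2.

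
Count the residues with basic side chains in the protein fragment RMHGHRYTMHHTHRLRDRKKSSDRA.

K, R, and H are the three residues with basic side chains (ε-amine, guanidinium, and imidazole respectively).
Matching residues: R1, H3, H5, R6, H10, H11, H13, R14, R16, R18, K19, K20, R24.

13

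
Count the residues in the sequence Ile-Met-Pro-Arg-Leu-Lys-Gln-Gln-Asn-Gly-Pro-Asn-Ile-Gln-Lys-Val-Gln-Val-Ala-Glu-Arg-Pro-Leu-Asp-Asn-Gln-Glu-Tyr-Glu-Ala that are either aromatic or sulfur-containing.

2

Aromatic: F, W, Y. Sulfur-containing: C, M.
Aromatic residues here: Tyr28 (1).
Sulfur-containing residues here: Met2 (1).
The two groups share no amino acid, so total = 1 + 1 = 2.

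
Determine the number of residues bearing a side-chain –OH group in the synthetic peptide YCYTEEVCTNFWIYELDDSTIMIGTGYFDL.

Serine (S), threonine (T), and tyrosine (Y) each carry a hydroxyl group on the side chain.
Matching residues: Y1, Y3, T4, T9, Y14, S19, T20, T25, Y27.

9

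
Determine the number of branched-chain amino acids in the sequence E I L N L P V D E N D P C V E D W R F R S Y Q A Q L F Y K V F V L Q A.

V, L, and I make up the branched-chain aliphatic group.
Matching residues: I2, L3, L5, V7, V14, L26, V30, V32, L33.

9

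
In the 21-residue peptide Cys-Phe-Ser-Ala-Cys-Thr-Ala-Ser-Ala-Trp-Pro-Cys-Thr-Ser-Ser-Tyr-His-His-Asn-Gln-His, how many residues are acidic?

0

Aspartate (D) and glutamate (E) have carboxylic-acid side chains and are the acidic amino acids.
None of the 21 residues belong to this group.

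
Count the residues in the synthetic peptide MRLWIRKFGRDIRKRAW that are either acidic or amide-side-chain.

1

Acidic: D, E. Amide-side-chain: N, Q.
Acidic residues here: D11 (1).
Amide-side-chain residues here: none (0).
The two groups share no amino acid, so total = 1 + 0 = 1.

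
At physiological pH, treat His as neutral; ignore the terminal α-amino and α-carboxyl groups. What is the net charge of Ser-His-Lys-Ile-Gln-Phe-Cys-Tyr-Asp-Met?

0

At pH ~7.4 the Lys and Arg side chains are protonated (+1), the Asp and Glu side chains are deprotonated (−1), and with His taken as neutral all other side chains carry no charge.
Positive (K, R): Lys3 → +1.
Negative (D, E): Asp9 → −1.
Net charge = (+1) + (−1) = 0.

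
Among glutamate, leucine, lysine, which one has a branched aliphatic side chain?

The BCAAs are Val, Leu, and Ile — aliphatic side chains with a branch point.
Of the listed options, only leucine belongs to this group.

leucine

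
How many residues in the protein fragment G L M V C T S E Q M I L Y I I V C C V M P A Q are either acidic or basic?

1

Acidic: D, E. Basic: H, K, R.
Acidic residues here: E8 (1).
Basic residues here: none (0).
The two groups share no amino acid, so total = 1 + 0 = 1.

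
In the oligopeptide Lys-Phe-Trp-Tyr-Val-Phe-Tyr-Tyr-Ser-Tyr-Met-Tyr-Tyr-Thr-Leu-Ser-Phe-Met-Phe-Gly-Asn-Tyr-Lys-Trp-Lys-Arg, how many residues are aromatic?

13

Phenylalanine (F), tryptophan (W), and tyrosine (Y) have aromatic ring side chains.
Matching residues: Phe2, Trp3, Tyr4, Phe6, Tyr7, Tyr8, Tyr10, Tyr12, Tyr13, Phe17, Phe19, Tyr22, Trp24.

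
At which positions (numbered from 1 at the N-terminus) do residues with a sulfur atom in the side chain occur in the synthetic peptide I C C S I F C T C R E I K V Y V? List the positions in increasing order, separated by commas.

2, 3, 7, 9

Only Cys (C) and Met (M) have a sulfur atom in the side chain.
Matching residues: C2, C3, C7, C9.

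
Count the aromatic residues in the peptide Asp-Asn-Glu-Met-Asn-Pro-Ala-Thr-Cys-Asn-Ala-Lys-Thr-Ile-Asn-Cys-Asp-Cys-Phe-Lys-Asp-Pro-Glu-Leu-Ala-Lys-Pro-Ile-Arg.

F, W, and Y each carry an aromatic ring on the side chain.
Matching residues: Phe19.

1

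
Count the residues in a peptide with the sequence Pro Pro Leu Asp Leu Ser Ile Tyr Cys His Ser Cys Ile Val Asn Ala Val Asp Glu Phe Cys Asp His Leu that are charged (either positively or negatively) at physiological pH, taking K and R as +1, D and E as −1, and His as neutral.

Charged side chains at pH ~7.4: K, R (positive); D, E (negative).
Matching residues: Asp4, Asp18, Glu19, Asp22.

4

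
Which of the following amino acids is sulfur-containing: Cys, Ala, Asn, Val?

Cys

The sulfur-bearing residues are cysteine (–SH) and methionine (–S–CH₃).
Of the listed options, only Cys belongs to this group.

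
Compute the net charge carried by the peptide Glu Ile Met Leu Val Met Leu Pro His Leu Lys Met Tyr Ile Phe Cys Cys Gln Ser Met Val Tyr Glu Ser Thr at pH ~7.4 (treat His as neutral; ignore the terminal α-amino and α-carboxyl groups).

-1

Near pH 7.4, K and R contribute +1 each, D and E contribute −1 each, and every other side chain (His included, as stated) is uncharged.
Positive (K, R): Lys11 → +1.
Negative (D, E): Glu1, Glu23 → −2.
Net charge = (+1) + (−2) = −1.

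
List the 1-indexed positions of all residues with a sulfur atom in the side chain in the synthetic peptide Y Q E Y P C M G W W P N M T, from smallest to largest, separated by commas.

The sulfur-bearing residues are cysteine (–SH) and methionine (–S–CH₃).
Matching residues: C6, M7, M13.

6, 7, 13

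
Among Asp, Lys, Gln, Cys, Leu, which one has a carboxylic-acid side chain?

Only D (aspartate) and E (glutamate) carry a side-chain carboxylic acid.
Of the listed options, only Asp belongs to this group.

Asp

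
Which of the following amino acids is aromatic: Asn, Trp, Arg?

Trp

Phenylalanine (F), tryptophan (W), and tyrosine (Y) have aromatic ring side chains.
Of the listed options, only Trp belongs to this group.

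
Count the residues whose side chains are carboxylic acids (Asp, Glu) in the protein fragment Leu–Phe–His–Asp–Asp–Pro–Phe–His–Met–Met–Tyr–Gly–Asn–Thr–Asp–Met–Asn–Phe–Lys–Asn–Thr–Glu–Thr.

Matching residues: Asp4, Asp5, Asp15, Glu22.

4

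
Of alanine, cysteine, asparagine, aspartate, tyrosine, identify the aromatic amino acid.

tyrosine

The aromatic amino acids are Phe (F, benzyl), Trp (W, indole), and Tyr (Y, phenol).
Of the listed options, only tyrosine belongs to this group.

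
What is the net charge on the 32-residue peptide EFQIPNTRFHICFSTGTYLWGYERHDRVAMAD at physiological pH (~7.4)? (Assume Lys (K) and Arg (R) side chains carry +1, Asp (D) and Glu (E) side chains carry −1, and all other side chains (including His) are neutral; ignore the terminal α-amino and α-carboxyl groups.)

-1

Positive (K, R): R8, R24, R27 → +3.
Negative (D, E): E1, E23, D26, D32 → −4.
Net charge = (+3) + (−4) = −1.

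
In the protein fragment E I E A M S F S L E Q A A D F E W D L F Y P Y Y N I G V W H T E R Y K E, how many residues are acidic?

Aspartate (D) and glutamate (E) have carboxylic-acid side chains and are the acidic amino acids.
Matching residues: E1, E3, E10, D14, E16, D18, E32, E36.

8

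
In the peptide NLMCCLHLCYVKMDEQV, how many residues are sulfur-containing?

5

Cysteine (C, thiol) and methionine (M, thioether) are the two sulfur-containing amino acids.
Matching residues: M3, C4, C5, C9, M13.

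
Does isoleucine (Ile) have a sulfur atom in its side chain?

Cysteine (C, thiol) and methionine (M, thioether) are the two sulfur-containing amino acids.
Isoleucine is not in this group.

No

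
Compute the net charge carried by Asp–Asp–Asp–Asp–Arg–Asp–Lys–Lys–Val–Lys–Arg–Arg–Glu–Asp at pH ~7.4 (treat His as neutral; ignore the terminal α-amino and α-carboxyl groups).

At pH ~7.4 the Lys and Arg side chains are protonated (+1), the Asp and Glu side chains are deprotonated (−1), and with His taken as neutral all other side chains carry no charge.
Positive (K, R): Arg5, Lys7, Lys8, Lys10, Arg11, Arg12 → +6.
Negative (D, E): Asp1, Asp2, Asp3, Asp4, Asp6, Glu13, Asp14 → −7.
Net charge = (+6) + (−7) = −1.

-1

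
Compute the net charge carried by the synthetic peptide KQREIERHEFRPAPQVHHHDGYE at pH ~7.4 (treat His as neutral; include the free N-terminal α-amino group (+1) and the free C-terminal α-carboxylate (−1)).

-1

At pH ~7.4 the Lys and Arg side chains are protonated (+1), the Asp and Glu side chains are deprotonated (−1), and with His taken as neutral all other side chains carry no charge.
Positive (K, R): K1, R3, R7, R11 → +4.
Negative (D, E): E4, E6, E9, D20, E23 → −5.
The N-terminus (+1) and C-terminus (−1) cancel.
Net charge = (+4) + (−5) = −1.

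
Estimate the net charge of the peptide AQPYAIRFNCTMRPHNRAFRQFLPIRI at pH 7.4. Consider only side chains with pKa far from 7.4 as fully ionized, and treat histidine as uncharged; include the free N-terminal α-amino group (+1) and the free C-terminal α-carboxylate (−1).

+5

Near pH 7.4, K and R contribute +1 each, D and E contribute −1 each, and every other side chain (His included, as stated) is uncharged.
Positive (K, R): R7, R13, R17, R20, R26 → +5.
Negative (D, E): none → −0.
The N-terminus (+1) and C-terminus (−1) cancel.
Net charge = (+5) + (−0) = +5.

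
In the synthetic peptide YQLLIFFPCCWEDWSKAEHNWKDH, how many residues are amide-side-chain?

The amide-side-chain residues are Asn (N) and Gln (Q).
Matching residues: Q2, N20.

2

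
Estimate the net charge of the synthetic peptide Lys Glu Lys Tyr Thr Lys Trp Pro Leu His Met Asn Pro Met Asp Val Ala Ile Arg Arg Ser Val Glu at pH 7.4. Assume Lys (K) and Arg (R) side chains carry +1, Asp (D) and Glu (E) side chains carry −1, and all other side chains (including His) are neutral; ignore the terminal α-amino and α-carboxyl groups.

+2

Positive (K, R): Lys1, Lys3, Lys6, Arg19, Arg20 → +5.
Negative (D, E): Glu2, Asp15, Glu23 → −3.
Net charge = (+5) + (−3) = +2.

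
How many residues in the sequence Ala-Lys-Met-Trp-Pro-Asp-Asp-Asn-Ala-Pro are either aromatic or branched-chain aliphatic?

1

Aromatic: F, W, Y. Branched-chain aliphatic: I, L, V.
Aromatic residues here: Trp4 (1).
Branched-chain aliphatic residues here: none (0).
The two groups share no amino acid, so total = 1 + 0 = 1.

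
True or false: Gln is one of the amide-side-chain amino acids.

True

The amide-side-chain residues are Asn (N) and Gln (Q).
Glutamine is in this group.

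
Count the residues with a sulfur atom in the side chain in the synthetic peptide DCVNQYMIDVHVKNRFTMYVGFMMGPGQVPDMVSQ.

Only Cys (C) and Met (M) have a sulfur atom in the side chain.
Matching residues: C2, M7, M18, M23, M24, M32.

6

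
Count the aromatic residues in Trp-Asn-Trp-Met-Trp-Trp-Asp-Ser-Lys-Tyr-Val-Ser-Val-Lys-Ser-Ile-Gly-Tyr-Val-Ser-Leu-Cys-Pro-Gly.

F, W, and Y each carry an aromatic ring on the side chain.
Matching residues: Trp1, Trp3, Trp5, Trp6, Tyr10, Tyr18.

6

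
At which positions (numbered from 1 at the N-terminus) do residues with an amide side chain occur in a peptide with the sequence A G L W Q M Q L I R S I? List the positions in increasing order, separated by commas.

The amide-side-chain residues are Asn (N) and Gln (Q).
Matching residues: Q5, Q7.

5, 7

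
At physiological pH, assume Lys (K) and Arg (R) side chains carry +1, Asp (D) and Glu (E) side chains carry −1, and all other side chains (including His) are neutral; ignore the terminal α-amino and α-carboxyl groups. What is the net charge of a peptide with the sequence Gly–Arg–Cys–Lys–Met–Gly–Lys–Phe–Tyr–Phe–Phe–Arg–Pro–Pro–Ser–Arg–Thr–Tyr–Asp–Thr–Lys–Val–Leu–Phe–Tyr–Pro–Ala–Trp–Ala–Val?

+5

Positive (K, R): Arg2, Lys4, Lys7, Arg12, Arg16, Lys21 → +6.
Negative (D, E): Asp19 → −1.
Net charge = (+6) + (−1) = +5.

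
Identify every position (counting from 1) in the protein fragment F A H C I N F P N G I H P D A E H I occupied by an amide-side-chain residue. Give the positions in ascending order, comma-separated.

6, 9

Only N (asparagine) and Q (glutamine) carry a side-chain carboxamide.
Matching residues: N6, N9.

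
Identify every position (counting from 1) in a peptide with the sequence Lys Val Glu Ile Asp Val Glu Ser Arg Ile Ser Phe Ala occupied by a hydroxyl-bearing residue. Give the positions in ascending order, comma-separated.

8, 11

Serine (S), threonine (T), and tyrosine (Y) each carry a hydroxyl group on the side chain.
Matching residues: Ser8, Ser11.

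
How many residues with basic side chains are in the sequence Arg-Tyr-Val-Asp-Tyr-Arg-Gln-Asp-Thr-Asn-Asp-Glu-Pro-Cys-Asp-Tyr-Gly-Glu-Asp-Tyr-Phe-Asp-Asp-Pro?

2

K, R, and H are the three residues with basic side chains (ε-amine, guanidinium, and imidazole respectively).
Matching residues: Arg1, Arg6.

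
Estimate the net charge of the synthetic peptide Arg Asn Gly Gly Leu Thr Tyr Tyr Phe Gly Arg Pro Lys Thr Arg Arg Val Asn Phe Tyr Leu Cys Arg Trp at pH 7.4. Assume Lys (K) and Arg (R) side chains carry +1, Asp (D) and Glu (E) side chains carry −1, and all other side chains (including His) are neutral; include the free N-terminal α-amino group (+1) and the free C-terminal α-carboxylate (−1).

+6

Positive (K, R): Arg1, Arg11, Lys13, Arg15, Arg16, Arg23 → +6.
Negative (D, E): none → −0.
The N-terminus (+1) and C-terminus (−1) cancel.
Net charge = (+6) + (−0) = +6.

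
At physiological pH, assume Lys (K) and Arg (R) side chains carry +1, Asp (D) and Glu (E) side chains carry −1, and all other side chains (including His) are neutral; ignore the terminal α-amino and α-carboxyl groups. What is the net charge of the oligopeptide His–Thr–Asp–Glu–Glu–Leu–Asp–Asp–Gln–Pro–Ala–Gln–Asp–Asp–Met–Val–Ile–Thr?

Positive (K, R): none → +0.
Negative (D, E): Asp3, Glu4, Glu5, Asp7, Asp8, Asp13, Asp14 → −7.
Net charge = (+0) + (−7) = −7.

-7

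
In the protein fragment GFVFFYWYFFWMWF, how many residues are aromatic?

Phenylalanine (F), tryptophan (W), and tyrosine (Y) have aromatic ring side chains.
Matching residues: F2, F4, F5, Y6, W7, Y8, F9, F10, W11, W13, F14.

11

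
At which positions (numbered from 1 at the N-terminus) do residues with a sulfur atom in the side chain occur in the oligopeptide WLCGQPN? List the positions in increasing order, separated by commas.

3

The sulfur-bearing residues are cysteine (–SH) and methionine (–S–CH₃).
Matching residues: C3.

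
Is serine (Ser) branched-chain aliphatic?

No

Valine (V), leucine (L), and isoleucine (I) are the branched-chain amino acids.
Serine is not in this group.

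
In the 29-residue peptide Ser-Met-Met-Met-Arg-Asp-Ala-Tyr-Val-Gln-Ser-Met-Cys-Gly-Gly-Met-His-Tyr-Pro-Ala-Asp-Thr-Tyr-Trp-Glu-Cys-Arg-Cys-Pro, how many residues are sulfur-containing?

8

Cysteine (C, thiol) and methionine (M, thioether) are the two sulfur-containing amino acids.
Matching residues: Met2, Met3, Met4, Met12, Cys13, Met16, Cys26, Cys28.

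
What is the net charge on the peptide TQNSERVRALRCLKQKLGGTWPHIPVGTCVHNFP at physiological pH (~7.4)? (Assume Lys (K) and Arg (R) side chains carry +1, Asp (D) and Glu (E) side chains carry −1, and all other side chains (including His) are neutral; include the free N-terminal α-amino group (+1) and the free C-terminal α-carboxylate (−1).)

Positive (K, R): R6, R8, R11, K14, K16 → +5.
Negative (D, E): E5 → −1.
The N-terminus (+1) and C-terminus (−1) cancel.
Net charge = (+5) + (−1) = +4.

+4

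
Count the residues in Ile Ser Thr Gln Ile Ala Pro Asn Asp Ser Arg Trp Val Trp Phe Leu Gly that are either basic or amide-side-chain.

3

Basic: H, K, R. Amide-side-chain: N, Q.
Basic residues here: Arg11 (1).
Amide-side-chain residues here: Gln4, Asn8 (2).
The two groups share no amino acid, so total = 1 + 2 = 3.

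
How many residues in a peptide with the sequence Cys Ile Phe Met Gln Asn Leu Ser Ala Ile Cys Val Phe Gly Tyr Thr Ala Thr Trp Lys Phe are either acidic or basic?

1

Acidic: D, E. Basic: H, K, R.
Acidic residues here: none (0).
Basic residues here: Lys20 (1).
The two groups share no amino acid, so total = 0 + 1 = 1.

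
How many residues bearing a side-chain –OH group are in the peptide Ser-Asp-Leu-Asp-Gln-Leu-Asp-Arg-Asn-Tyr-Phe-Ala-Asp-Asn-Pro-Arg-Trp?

2

The –OH-bearing residues are Ser, Thr (aliphatic alcohols), and Tyr (phenol).
Matching residues: Ser1, Tyr10.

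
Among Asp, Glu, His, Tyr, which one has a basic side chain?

His

The basic amino acids are Lys (K), Arg (R), and His (H).
Of the listed options, only His belongs to this group.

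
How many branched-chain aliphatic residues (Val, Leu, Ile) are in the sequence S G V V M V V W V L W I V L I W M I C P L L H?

Matching residues: V3, V4, V6, V7, V9, L10, I12, V13, L14, I15, I18, L21, L22.

13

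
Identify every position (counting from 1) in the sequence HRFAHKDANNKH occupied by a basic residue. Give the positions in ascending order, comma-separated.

K, R, and H are the three residues with basic side chains (ε-amine, guanidinium, and imidazole respectively).
Matching residues: H1, R2, H5, K6, K11, H12.

1, 2, 5, 6, 11, 12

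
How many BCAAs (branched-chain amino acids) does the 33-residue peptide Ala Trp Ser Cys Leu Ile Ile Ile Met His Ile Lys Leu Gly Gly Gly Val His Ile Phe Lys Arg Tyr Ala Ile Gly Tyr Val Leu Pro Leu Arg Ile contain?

13

Valine (V), leucine (L), and isoleucine (I) are the branched-chain amino acids.
Matching residues: Leu5, Ile6, Ile7, Ile8, Ile11, Leu13, Val17, Ile19, Ile25, Val28, Leu29, Leu31, Ile33.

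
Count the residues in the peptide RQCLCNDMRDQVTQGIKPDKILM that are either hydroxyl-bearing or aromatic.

Hydroxyl-bearing: S, T, Y. Aromatic: F, W, Y.
Hydroxyl-bearing residues here: T13 (1).
Aromatic residues here: none (0).
(Y belongs to both groups, but none appear in this sequence.) Total = 1 + 0 = 1.

1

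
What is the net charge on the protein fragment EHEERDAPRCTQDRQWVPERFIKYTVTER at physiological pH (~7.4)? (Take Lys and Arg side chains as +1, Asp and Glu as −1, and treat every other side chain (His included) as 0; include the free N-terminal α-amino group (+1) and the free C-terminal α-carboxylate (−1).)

Positive (K, R): R5, R9, R14, R20, K23, R29 → +6.
Negative (D, E): E1, E3, E4, D6, D13, E19, E28 → −7.
The N-terminus (+1) and C-terminus (−1) cancel.
Net charge = (+6) + (−7) = −1.

-1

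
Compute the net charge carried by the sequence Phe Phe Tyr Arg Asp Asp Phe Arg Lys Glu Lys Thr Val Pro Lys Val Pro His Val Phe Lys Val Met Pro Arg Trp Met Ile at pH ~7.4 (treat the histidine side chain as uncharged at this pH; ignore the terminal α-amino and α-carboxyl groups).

At pH ~7.4 the Lys and Arg side chains are protonated (+1), the Asp and Glu side chains are deprotonated (−1), and with His taken as neutral all other side chains carry no charge.
Positive (K, R): Arg4, Arg8, Lys9, Lys11, Lys15, Lys21, Arg25 → +7.
Negative (D, E): Asp5, Asp6, Glu10 → −3.
Net charge = (+7) + (−3) = +4.

+4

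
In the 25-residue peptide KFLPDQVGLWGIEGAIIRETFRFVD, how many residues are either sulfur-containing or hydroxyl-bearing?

Sulfur-containing: C, M. Hydroxyl-bearing: S, T, Y.
Sulfur-containing residues here: none (0).
Hydroxyl-bearing residues here: T20 (1).
The two groups share no amino acid, so total = 0 + 1 = 1.

1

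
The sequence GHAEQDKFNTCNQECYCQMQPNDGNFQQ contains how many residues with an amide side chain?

Asparagine (N) and glutamine (Q) have uncharged amide side chains.
Matching residues: Q5, N9, N12, Q13, Q18, Q20, N22, N25, Q27, Q28.

10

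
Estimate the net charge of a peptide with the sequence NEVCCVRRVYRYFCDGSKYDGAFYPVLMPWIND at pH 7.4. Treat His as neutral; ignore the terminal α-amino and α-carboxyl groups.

0

At pH ~7.4 the Lys and Arg side chains are protonated (+1), the Asp and Glu side chains are deprotonated (−1), and with His taken as neutral all other side chains carry no charge.
Positive (K, R): R7, R8, R11, K18 → +4.
Negative (D, E): E2, D15, D20, D33 → −4.
Net charge = (+4) + (−4) = 0.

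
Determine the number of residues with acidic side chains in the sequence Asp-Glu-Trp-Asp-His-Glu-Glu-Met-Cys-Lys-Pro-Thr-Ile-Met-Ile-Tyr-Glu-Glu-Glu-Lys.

The acidic residues are Asp (D) and Glu (E), whose side chains end in a carboxylate group.
Matching residues: Asp1, Glu2, Asp4, Glu6, Glu7, Glu17, Glu18, Glu19.

8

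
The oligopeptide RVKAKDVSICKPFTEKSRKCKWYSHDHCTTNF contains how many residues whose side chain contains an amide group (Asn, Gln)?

1

Matching residues: N31.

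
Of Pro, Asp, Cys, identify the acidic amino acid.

Aspartate (D) and glutamate (E) have carboxylic-acid side chains and are the acidic amino acids.
Of the listed options, only Asp belongs to this group.

Asp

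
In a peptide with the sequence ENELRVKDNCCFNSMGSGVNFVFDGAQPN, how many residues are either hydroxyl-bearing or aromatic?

Hydroxyl-bearing: S, T, Y. Aromatic: F, W, Y.
Hydroxyl-bearing residues here: S14, S17 (2).
Aromatic residues here: F12, F21, F23 (3).
(Y belongs to both groups, but none appear in this sequence.) Total = 2 + 3 = 5.

5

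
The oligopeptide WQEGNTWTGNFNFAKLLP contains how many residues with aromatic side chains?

4

Phenylalanine (F), tryptophan (W), and tyrosine (Y) have aromatic ring side chains.
Matching residues: W1, W7, F11, F13.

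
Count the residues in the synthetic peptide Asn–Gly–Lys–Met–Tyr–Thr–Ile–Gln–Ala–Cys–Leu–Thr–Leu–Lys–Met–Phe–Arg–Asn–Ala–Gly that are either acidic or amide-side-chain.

Acidic: D, E. Amide-side-chain: N, Q.
Acidic residues here: none (0).
Amide-side-chain residues here: Asn1, Gln8, Asn18 (3).
The two groups share no amino acid, so total = 0 + 3 = 3.

3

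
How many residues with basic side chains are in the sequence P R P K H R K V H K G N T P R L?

Lysine (K), arginine (R), and histidine (H) have basic, nitrogen-containing side chains.
Matching residues: R2, K4, H5, R6, K7, H9, K10, R15.

8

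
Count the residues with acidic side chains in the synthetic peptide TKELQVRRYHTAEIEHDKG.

Only D (aspartate) and E (glutamate) carry a side-chain carboxylic acid.
Matching residues: E3, E13, E15, D17.

4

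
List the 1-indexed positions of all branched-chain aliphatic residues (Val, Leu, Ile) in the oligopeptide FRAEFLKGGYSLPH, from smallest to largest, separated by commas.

6, 12

Matching residues: L6, L12.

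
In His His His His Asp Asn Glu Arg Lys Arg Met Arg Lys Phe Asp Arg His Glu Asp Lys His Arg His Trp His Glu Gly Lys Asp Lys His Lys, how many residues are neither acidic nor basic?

5

Acidic: D, E. Basic: K, R, H. All other residues are neither.
Matching residues: Asn6, Met11, Phe14, Trp24, Gly27.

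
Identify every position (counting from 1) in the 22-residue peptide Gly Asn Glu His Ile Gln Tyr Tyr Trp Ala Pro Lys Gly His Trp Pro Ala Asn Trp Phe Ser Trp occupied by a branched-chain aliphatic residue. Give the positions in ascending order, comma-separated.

5

Valine (V), leucine (L), and isoleucine (I) are the branched-chain amino acids.
Matching residues: Ile5.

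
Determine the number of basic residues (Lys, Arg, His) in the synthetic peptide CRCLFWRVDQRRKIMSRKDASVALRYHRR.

11

Matching residues: R2, R7, R11, R12, K13, R17, K18, R25, H27, R28, R29.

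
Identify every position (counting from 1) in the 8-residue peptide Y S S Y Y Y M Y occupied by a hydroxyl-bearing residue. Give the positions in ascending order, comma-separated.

1, 2, 3, 4, 5, 6, 8

Matching residues: Y1, S2, S3, Y4, Y5, Y6, Y8.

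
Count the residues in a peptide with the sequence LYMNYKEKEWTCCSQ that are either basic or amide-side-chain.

4

Basic: H, K, R. Amide-side-chain: N, Q.
Basic residues here: K6, K8 (2).
Amide-side-chain residues here: N4, Q15 (2).
The two groups share no amino acid, so total = 2 + 2 = 4.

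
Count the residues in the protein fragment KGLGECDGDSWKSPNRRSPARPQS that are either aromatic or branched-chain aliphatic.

Aromatic: F, W, Y. Branched-chain aliphatic: I, L, V.
Aromatic residues here: W11 (1).
Branched-chain aliphatic residues here: L3 (1).
The two groups share no amino acid, so total = 1 + 1 = 2.

2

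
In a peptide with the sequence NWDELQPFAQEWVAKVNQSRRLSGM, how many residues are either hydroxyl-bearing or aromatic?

Hydroxyl-bearing: S, T, Y. Aromatic: F, W, Y.
Hydroxyl-bearing residues here: S19, S23 (2).
Aromatic residues here: W2, F8, W12 (3).
(Y belongs to both groups, but none appear in this sequence.) Total = 2 + 3 = 5.

5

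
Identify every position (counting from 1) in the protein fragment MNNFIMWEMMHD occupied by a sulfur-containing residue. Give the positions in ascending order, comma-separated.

1, 6, 9, 10

Only Cys (C) and Met (M) have a sulfur atom in the side chain.
Matching residues: M1, M6, M9, M10.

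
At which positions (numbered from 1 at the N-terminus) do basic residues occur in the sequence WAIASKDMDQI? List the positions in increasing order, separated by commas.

6

K, R, and H are the three residues with basic side chains (ε-amine, guanidinium, and imidazole respectively).
Matching residues: K6.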